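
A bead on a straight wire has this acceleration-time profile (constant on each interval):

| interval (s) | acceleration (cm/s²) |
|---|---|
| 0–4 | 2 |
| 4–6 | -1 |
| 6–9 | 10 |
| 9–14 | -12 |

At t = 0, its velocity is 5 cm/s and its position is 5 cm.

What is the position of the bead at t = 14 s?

On each constant-a segment, Δv = aΔt and Δx = v₀Δt + ½aΔt²; chain segment to segment.
0–4 s: v starts 5 cm/s; Δx = 5·4 + ½·2·4² = 36 cm; v ends 13 cm/s.
4–6 s: v starts 13 cm/s; Δx = 13·2 + ½·-1·2² = 24 cm; v ends 11 cm/s.
6–9 s: v starts 11 cm/s; Δx = 11·3 + ½·10·3² = 78 cm; v ends 41 cm/s.
9–14 s: v starts 41 cm/s; Δx = 41·5 + ½·-12·5² = 55 cm; v ends -19 cm/s.
x(14) = 5 + Σ Δx = 198 cm.

198 cm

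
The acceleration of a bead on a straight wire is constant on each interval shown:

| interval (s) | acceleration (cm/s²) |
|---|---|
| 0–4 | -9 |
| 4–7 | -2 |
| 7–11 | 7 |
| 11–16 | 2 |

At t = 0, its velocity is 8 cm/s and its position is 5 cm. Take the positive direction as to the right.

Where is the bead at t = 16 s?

-213 cm

On each constant-a segment, Δv = aΔt and Δx = v₀Δt + ½aΔt²; chain segment to segment.
0–4 s: v starts 8 cm/s; Δx = 8·4 + ½·-9·4² = -40 cm; v ends -28 cm/s.
4–7 s: v starts -28 cm/s; Δx = -28·3 + ½·-2·3² = -93 cm; v ends -34 cm/s.
7–11 s: v starts -34 cm/s; Δx = -34·4 + ½·7·4² = -80 cm; v ends -6 cm/s.
11–16 s: v starts -6 cm/s; Δx = -6·5 + ½·2·5² = -5 cm; v ends 4 cm/s.
x(16) = 5 + Σ Δx = -213 cm.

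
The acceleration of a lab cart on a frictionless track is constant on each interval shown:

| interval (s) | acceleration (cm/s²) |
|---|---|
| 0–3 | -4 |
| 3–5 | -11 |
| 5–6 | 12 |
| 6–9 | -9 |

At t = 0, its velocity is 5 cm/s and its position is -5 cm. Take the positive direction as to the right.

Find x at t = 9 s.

On each constant-a segment, Δv = aΔt and Δx = v₀Δt + ½aΔt²; chain segment to segment.
0–3 s: v starts 5 cm/s; Δx = 5·3 + ½·-4·3² = -3 cm; v ends -7 cm/s.
3–5 s: v starts -7 cm/s; Δx = -7·2 + ½·-11·2² = -36 cm; v ends -29 cm/s.
5–6 s: v starts -29 cm/s; Δx = -29·1 + ½·12·1² = -23 cm; v ends -17 cm/s.
6–9 s: v starts -17 cm/s; Δx = -17·3 + ½·-9·3² = -91.5 cm; v ends -44 cm/s.
x(9) = -5 + Σ Δx = -158.5 cm.

-158.5 cm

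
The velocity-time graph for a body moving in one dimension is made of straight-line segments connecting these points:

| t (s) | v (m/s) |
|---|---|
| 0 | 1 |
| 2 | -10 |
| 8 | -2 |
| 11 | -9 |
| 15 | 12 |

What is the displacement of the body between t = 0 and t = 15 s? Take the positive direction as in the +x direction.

-55.5 m

Net displacement equals the area under the velocity-time graph (areas below the axis count negative).
0–2 s: ½(1 + -10)(2) = -9 m
2–8 s: ½(-10 + -2)(6) = -36 m
8–11 s: ½(-2 + -9)(3) = -16.5 m
11–15 s: ½(-9 + 12)(4) = 6 m
Net displacement = -55.5 m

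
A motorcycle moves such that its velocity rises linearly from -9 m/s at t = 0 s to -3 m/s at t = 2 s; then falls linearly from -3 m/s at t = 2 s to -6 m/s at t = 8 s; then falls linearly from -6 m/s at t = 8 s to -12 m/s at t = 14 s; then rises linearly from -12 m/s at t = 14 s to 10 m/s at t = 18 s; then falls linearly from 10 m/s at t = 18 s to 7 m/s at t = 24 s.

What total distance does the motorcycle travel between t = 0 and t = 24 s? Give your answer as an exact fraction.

Distance (not displacement) is the total path length: add the absolute areas under v-t.
0–2 s: |½(-9 + -3)(2)| = 12 m
2–8 s: |½(-3 + -6)(6)| = 27 m
8–14 s: |½(-6 + -12)(6)| = 54 m
14–18 s: v = 0 at t = 178/11 s; triangle areas 144/11 + 100/11 = 244/11 m
18–24 s: |½(10 + 7)(6)| = 51 m
Total distance = 1828/11 m

1828/11 m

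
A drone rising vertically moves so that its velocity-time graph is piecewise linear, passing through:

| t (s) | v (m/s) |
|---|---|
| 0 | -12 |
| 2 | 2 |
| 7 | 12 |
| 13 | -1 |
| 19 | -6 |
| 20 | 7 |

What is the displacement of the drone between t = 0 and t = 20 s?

Displacement is the signed area under the v-t curve.
0–2 s: ½(-12 + 2)(2) = -10 m
2–7 s: ½(2 + 12)(5) = 35 m
7–13 s: ½(12 + -1)(6) = 33 m
13–19 s: ½(-1 + -6)(6) = -21 m
19–20 s: ½(-6 + 7)(1) = 0.5 m
Net displacement = 37.5 m

37.5 m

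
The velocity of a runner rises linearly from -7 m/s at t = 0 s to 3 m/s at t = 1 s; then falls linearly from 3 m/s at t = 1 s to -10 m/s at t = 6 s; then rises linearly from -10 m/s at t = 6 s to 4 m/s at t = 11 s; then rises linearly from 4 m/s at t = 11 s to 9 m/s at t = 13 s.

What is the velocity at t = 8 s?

On 6–11 s the graph is linear from -10 to 4 m/s: v(8) = -10 + (4 − -10)·(8 − 6)/(11 − 6) = -4.4 m/s.

-4.4 m/s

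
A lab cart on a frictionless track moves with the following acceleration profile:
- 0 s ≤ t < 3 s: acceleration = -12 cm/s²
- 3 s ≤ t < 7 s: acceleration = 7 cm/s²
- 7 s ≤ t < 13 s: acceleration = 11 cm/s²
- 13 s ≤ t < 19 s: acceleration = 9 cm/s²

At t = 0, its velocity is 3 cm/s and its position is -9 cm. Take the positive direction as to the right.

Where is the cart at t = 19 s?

566 cm

On each constant-a segment, Δv = aΔt and Δx = v₀Δt + ½aΔt²; chain segment to segment.
0–3 s: v starts 3 cm/s; Δx = 3·3 + ½·-12·3² = -45 cm; v ends -33 cm/s.
3–7 s: v starts -33 cm/s; Δx = -33·4 + ½·7·4² = -76 cm; v ends -5 cm/s.
7–13 s: v starts -5 cm/s; Δx = -5·6 + ½·11·6² = 168 cm; v ends 61 cm/s.
13–19 s: v starts 61 cm/s; Δx = 61·6 + ½·9·6² = 528 cm; v ends 115 cm/s.
x(19) = -9 + Σ Δx = 566 cm.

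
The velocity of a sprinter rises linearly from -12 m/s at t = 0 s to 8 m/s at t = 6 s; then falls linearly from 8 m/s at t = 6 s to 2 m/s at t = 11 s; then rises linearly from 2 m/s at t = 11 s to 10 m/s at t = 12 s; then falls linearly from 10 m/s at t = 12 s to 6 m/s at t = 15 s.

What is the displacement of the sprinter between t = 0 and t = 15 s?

43 m

Displacement is the signed area under the v-t curve.
0–6 s: ½(-12 + 8)(6) = -12 m
6–11 s: ½(8 + 2)(5) = 25 m
11–12 s: ½(2 + 10)(1) = 6 m
12–15 s: ½(10 + 6)(3) = 24 m
Net displacement = 43 m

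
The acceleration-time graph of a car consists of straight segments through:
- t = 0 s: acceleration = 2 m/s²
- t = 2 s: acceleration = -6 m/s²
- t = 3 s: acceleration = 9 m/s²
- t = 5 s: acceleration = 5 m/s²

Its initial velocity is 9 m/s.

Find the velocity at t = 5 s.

20.5 m/s

Δv equals the area under the a-t graph; then v = v₀ + Δv.
0–2 s: ½(2 + -6)(2) = -4 m/s
2–3 s: ½(-6 + 9)(1) = 1.5 m/s
3–5 s: ½(9 + 5)(2) = 14 m/s
Δv = 11.5 m/s, so v(5) = 9 + (11.5) = 20.5 m/s.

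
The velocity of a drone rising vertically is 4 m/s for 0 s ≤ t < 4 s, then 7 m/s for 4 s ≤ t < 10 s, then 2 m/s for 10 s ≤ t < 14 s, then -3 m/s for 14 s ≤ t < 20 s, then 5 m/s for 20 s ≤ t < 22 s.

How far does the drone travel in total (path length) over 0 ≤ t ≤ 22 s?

94 m

Total distance travelled is ∫|v| dt — sum the magnitudes of each area piece.
0–4 s: |4| × 4 = 16 m
4–10 s: |7| × 6 = 42 m
10–14 s: |2| × 4 = 8 m
14–20 s: |-3| × 6 = 18 m
20–22 s: |5| × 2 = 10 m
Total distance = 94 m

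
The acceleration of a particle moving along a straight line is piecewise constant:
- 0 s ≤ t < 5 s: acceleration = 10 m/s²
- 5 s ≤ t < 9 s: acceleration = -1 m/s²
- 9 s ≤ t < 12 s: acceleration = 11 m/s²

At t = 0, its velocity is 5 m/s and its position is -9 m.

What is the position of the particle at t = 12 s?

555.5 m

On each constant-a segment, Δv = aΔt and Δx = v₀Δt + ½aΔt²; chain segment to segment.
0–5 s: v starts 5 m/s; Δx = 5·5 + ½·10·5² = 150 m; v ends 55 m/s.
5–9 s: v starts 55 m/s; Δx = 55·4 + ½·-1·4² = 212 m; v ends 51 m/s.
9–12 s: v starts 51 m/s; Δx = 51·3 + ½·11·3² = 202.5 m; v ends 84 m/s.
x(12) = -9 + Σ Δx = 555.5 m.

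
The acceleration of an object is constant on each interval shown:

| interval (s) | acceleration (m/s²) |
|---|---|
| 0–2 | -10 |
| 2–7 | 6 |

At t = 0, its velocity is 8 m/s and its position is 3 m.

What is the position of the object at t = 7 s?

On each constant-a segment, Δv = aΔt and Δx = v₀Δt + ½aΔt²; chain segment to segment.
0–2 s: v starts 8 m/s; Δx = 8·2 + ½·-10·2² = -4 m; v ends -12 m/s.
2–7 s: v starts -12 m/s; Δx = -12·5 + ½·6·5² = 15 m; v ends 18 m/s.
x(7) = 3 + Σ Δx = 14 m.

14 m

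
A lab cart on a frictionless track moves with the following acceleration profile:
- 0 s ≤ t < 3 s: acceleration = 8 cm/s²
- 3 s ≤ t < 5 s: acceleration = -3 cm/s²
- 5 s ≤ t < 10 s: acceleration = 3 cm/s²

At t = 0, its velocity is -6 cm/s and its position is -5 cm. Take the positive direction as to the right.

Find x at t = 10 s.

On each constant-a segment, Δv = aΔt and Δx = v₀Δt + ½aΔt²; chain segment to segment.
0–3 s: v starts -6 cm/s; Δx = -6·3 + ½·8·3² = 18 cm; v ends 18 cm/s.
3–5 s: v starts 18 cm/s; Δx = 18·2 + ½·-3·2² = 30 cm; v ends 12 cm/s.
5–10 s: v starts 12 cm/s; Δx = 12·5 + ½·3·5² = 97.5 cm; v ends 27 cm/s.
x(10) = -5 + Σ Δx = 140.5 cm.

140.5 cm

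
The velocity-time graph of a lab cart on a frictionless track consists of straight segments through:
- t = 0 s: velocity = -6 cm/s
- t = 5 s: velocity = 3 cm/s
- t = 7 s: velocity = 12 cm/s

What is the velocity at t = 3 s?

On 0–5 s the graph is linear from -6 to 3 cm/s: v(3) = -6 + (3 − -6)·(3 − 0)/(5 − 0) = -0.6 cm/s.

-0.6 cm/s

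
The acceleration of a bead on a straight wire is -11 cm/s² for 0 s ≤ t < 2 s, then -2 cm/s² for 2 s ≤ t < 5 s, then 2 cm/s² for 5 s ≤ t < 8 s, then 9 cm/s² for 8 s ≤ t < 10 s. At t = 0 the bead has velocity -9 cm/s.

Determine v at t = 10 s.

Δv equals the area under the a-t graph; then v = v₀ + Δv.
0–2 s: -11 × 2 = -22 cm/s
2–5 s: -2 × 3 = -6 cm/s
5–8 s: 2 × 3 = 6 cm/s
8–10 s: 9 × 2 = 18 cm/s
Δv = -4 cm/s, so v(10) = -9 + (-4) = -13 cm/s.

-13 cm/s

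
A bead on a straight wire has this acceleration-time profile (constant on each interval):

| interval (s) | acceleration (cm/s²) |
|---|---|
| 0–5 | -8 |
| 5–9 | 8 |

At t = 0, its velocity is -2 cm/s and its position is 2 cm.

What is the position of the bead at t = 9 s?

On each constant-a segment, Δv = aΔt and Δx = v₀Δt + ½aΔt²; chain segment to segment.
0–5 s: v starts -2 cm/s; Δx = -2·5 + ½·-8·5² = -110 cm; v ends -42 cm/s.
5–9 s: v starts -42 cm/s; Δx = -42·4 + ½·8·4² = -104 cm; v ends -10 cm/s.
x(9) = 2 + Σ Δx = -212 cm.

-212 cm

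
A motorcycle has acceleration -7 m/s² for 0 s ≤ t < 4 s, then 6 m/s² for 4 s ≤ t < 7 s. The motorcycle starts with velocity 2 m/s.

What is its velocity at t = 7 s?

-8 m/s

Δv equals the area under the a-t graph; then v = v₀ + Δv.
0–4 s: -7 × 4 = -28 m/s
4–7 s: 6 × 3 = 18 m/s
Δv = -10 m/s, so v(7) = 2 + (-10) = -8 m/s.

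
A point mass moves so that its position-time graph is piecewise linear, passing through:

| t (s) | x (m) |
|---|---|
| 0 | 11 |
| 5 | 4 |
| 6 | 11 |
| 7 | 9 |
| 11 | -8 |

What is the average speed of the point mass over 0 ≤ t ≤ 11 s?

Average speed = (total path length)/(elapsed time); on a piecewise-linear x-t graph the path length is Σ|Δx|.
0–5 s: |Δx| = |4 − 11| = 7 m
5–6 s: |Δx| = |11 − 4| = 7 m
6–7 s: |Δx| = |9 − 11| = 2 m
7–11 s: |Δx| = |-8 − 9| = 17 m
Total path = 33 m; average speed = 33/11 = 3 m/s.

3 m/s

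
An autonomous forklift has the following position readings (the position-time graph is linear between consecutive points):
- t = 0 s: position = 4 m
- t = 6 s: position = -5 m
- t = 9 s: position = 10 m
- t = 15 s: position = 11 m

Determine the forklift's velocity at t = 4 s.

Velocity is the slope of the x-t graph on 0–6 s: (-5 − 4)/(6 − 0) = -1.5 m/s.

-1.5 m/s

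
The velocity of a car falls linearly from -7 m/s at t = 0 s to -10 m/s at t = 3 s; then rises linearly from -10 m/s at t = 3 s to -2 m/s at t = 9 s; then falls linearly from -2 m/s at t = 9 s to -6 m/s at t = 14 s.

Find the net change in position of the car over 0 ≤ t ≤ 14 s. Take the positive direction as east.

-81.5 m

Net displacement equals the area under the velocity-time graph (areas below the axis count negative).
0–3 s: ½(-7 + -10)(3) = -25.5 m
3–9 s: ½(-10 + -2)(6) = -36 m
9–14 s: ½(-2 + -6)(5) = -20 m
Net displacement = -81.5 m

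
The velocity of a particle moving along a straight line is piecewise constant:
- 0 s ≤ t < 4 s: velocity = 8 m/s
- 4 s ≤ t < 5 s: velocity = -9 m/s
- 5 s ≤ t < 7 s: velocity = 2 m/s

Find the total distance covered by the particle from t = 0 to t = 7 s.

Distance (not displacement) is the total path length: add the absolute areas under v-t.
0–4 s: |8| × 4 = 32 m
4–5 s: |-9| × 1 = 9 m
5–7 s: |2| × 2 = 4 m
Total distance = 45 m

45 m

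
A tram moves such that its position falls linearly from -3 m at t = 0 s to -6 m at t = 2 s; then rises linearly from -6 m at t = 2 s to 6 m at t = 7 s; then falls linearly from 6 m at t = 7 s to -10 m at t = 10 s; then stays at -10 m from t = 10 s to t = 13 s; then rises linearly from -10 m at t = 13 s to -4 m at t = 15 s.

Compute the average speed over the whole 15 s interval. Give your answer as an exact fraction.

37/15 m/s

Average speed = (total path length)/(elapsed time); on a piecewise-linear x-t graph the path length is Σ|Δx|.
0–2 s: |Δx| = |-6 − -3| = 3 m
2–7 s: |Δx| = |6 − -6| = 12 m
7–10 s: |Δx| = |-10 − 6| = 16 m
10–13 s: |Δx| = |-10 − -10| = 0 m
13–15 s: |Δx| = |-4 − -10| = 6 m
Total path = 37 m; average speed = 37/15 = 37/15 m/s.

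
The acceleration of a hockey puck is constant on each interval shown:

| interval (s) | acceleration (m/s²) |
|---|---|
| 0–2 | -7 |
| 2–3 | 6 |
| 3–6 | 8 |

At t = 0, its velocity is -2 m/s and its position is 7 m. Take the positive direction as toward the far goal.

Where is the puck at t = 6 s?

-18 m

On each constant-a segment, Δv = aΔt and Δx = v₀Δt + ½aΔt²; chain segment to segment.
0–2 s: v starts -2 m/s; Δx = -2·2 + ½·-7·2² = -18 m; v ends -16 m/s.
2–3 s: v starts -16 m/s; Δx = -16·1 + ½·6·1² = -13 m; v ends -10 m/s.
3–6 s: v starts -10 m/s; Δx = -10·3 + ½·8·3² = 6 m; v ends 14 m/s.
x(6) = 7 + Σ Δx = -18 m.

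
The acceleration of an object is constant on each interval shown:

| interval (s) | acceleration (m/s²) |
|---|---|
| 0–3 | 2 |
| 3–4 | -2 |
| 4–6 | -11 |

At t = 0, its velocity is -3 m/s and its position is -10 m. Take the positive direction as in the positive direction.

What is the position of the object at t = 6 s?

-28 m

On each constant-a segment, Δv = aΔt and Δx = v₀Δt + ½aΔt²; chain segment to segment.
0–3 s: v starts -3 m/s; Δx = -3·3 + ½·2·3² = 0 m; v ends 3 m/s.
3–4 s: v starts 3 m/s; Δx = 3·1 + ½·-2·1² = 2 m; v ends 1 m/s.
4–6 s: v starts 1 m/s; Δx = 1·2 + ½·-11·2² = -20 m; v ends -21 m/s.
x(6) = -10 + Σ Δx = -28 m.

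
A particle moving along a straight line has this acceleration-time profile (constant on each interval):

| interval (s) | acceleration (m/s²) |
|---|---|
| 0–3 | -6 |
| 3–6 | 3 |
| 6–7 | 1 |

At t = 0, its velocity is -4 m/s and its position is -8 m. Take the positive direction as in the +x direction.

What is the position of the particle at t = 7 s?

On each constant-a segment, Δv = aΔt and Δx = v₀Δt + ½aΔt²; chain segment to segment.
0–3 s: v starts -4 m/s; Δx = -4·3 + ½·-6·3² = -39 m; v ends -22 m/s.
3–6 s: v starts -22 m/s; Δx = -22·3 + ½·3·3² = -52.5 m; v ends -13 m/s.
6–7 s: v starts -13 m/s; Δx = -13·1 + ½·1·1² = -12.5 m; v ends -12 m/s.
x(7) = -8 + Σ Δx = -112 m.

-112 m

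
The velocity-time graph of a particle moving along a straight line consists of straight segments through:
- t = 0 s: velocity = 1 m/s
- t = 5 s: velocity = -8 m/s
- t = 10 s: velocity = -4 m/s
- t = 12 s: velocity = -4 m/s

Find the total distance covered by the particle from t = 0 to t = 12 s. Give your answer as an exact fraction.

1009/18 m

Total distance travelled is ∫|v| dt — sum the magnitudes of each area piece.
0–5 s: v = 0 at t = 5/9 s; triangle areas 5/18 + 160/9 = 325/18 m
5–10 s: |½(-8 + -4)(5)| = 30 m
10–12 s: |-4| × 2 = 8 m
Total distance = 1009/18 m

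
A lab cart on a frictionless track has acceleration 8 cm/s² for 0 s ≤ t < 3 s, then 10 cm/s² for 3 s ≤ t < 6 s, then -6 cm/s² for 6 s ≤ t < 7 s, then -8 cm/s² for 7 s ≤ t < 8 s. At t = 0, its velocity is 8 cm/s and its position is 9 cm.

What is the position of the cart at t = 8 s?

On each constant-a segment, Δv = aΔt and Δx = v₀Δt + ½aΔt²; chain segment to segment.
0–3 s: v starts 8 cm/s; Δx = 8·3 + ½·8·3² = 60 cm; v ends 32 cm/s.
3–6 s: v starts 32 cm/s; Δx = 32·3 + ½·10·3² = 141 cm; v ends 62 cm/s.
6–7 s: v starts 62 cm/s; Δx = 62·1 + ½·-6·1² = 59 cm; v ends 56 cm/s.
7–8 s: v starts 56 cm/s; Δx = 56·1 + ½·-8·1² = 52 cm; v ends 48 cm/s.
x(8) = 9 + Σ Δx = 321 cm.

321 cm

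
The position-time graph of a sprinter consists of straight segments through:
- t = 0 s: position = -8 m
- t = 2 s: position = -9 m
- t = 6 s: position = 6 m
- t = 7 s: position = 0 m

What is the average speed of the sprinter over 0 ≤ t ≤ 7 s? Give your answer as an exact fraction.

22/7 m/s

Average speed = (total path length)/(elapsed time); on a piecewise-linear x-t graph the path length is Σ|Δx|.
0–2 s: |Δx| = |-9 − -8| = 1 m
2–6 s: |Δx| = |6 − -9| = 15 m
6–7 s: |Δx| = |0 − 6| = 6 m
Total path = 22 m; average speed = 22/7 = 22/7 m/s.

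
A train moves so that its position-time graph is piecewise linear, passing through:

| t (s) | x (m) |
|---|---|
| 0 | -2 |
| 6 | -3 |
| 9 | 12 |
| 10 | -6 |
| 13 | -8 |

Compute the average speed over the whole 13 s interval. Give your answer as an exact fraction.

Average speed = (total path length)/(elapsed time); on a piecewise-linear x-t graph the path length is Σ|Δx|.
0–6 s: |Δx| = |-3 − -2| = 1 m
6–9 s: |Δx| = |12 − -3| = 15 m
9–10 s: |Δx| = |-6 − 12| = 18 m
10–13 s: |Δx| = |-8 − -6| = 2 m
Total path = 36 m; average speed = 36/13 = 36/13 m/s.

36/13 m/s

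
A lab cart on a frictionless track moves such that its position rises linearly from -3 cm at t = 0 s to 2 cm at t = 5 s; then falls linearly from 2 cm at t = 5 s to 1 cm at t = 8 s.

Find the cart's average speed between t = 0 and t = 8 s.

0.75 cm/s

Average speed = (total path length)/(elapsed time); on a piecewise-linear x-t graph the path length is Σ|Δx|.
0–5 s: |Δx| = |2 − -3| = 5 cm
5–8 s: |Δx| = |1 − 2| = 1 cm
Total path = 6 cm; average speed = 6/8 = 0.75 cm/s.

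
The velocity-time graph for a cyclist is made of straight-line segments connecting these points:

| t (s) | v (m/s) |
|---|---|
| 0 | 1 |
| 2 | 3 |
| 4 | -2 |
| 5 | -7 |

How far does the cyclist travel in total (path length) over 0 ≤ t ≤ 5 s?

Distance (not displacement) is the total path length: add the absolute areas under v-t.
0–2 s: |½(1 + 3)(2)| = 4 m
2–4 s: v = 0 at t = 3.2 s; triangle areas 1.8 + 0.8 = 2.6 m
4–5 s: |½(-2 + -7)(1)| = 4.5 m
Total distance = 11.1 m

11.1 m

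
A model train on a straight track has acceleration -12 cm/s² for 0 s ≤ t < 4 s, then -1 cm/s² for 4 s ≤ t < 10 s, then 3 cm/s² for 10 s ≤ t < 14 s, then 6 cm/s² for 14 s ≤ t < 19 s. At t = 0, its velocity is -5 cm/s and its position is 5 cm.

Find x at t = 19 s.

-819 cm

On each constant-a segment, Δv = aΔt and Δx = v₀Δt + ½aΔt²; chain segment to segment.
0–4 s: v starts -5 cm/s; Δx = -5·4 + ½·-12·4² = -116 cm; v ends -53 cm/s.
4–10 s: v starts -53 cm/s; Δx = -53·6 + ½·-1·6² = -336 cm; v ends -59 cm/s.
10–14 s: v starts -59 cm/s; Δx = -59·4 + ½·3·4² = -212 cm; v ends -47 cm/s.
14–19 s: v starts -47 cm/s; Δx = -47·5 + ½·6·5² = -160 cm; v ends -17 cm/s.
x(19) = 5 + Σ Δx = -819 cm.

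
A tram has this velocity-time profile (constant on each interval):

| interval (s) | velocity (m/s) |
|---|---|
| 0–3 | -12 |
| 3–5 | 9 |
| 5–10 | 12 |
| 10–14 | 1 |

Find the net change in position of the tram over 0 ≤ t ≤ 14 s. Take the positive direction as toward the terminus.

Displacement is the signed area under the v-t curve.
0–3 s: -12 × 3 = -36 m
3–5 s: 9 × 2 = 18 m
5–10 s: 12 × 5 = 60 m
10–14 s: 1 × 4 = 4 m
Net displacement = 46 m

46 m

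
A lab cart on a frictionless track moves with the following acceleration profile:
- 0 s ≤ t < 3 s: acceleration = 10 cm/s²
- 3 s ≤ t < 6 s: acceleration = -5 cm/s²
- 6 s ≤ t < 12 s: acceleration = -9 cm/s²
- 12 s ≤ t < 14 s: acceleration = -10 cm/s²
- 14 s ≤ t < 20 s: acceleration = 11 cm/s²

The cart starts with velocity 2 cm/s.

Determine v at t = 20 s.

9 cm/s

Δv equals the area under the a-t graph; then v = v₀ + Δv.
0–3 s: 10 × 3 = 30 cm/s
3–6 s: -5 × 3 = -15 cm/s
6–12 s: -9 × 6 = -54 cm/s
12–14 s: -10 × 2 = -20 cm/s
14–20 s: 11 × 6 = 66 cm/s
Δv = 7 cm/s, so v(20) = 2 + (7) = 9 cm/s.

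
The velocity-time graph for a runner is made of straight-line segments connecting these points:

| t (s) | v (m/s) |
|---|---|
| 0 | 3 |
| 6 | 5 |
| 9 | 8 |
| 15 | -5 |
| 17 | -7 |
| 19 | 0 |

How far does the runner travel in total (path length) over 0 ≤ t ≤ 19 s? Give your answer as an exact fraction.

Distance (not displacement) is the total path length: add the absolute areas under v-t.
0–6 s: |½(3 + 5)(6)| = 24 m
6–9 s: |½(5 + 8)(3)| = 19.5 m
9–15 s: v = 0 at t = 165/13 s; triangle areas 192/13 + 75/13 = 267/13 m
15–17 s: |½(-5 + -7)(2)| = 12 m
17–19 s: |½(-7 + 0)(2)| = 7 m
Total distance = 2159/26 m

2159/26 m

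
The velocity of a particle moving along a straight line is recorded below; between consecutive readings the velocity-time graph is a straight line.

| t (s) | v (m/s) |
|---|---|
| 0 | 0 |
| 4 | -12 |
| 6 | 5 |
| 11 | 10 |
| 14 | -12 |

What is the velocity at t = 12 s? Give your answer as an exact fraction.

On 11–14 s the graph is linear from 10 to -12 m/s: v(12) = 10 + (-12 − 10)·(12 − 11)/(14 − 11) = 8/3 m/s.

8/3 m/s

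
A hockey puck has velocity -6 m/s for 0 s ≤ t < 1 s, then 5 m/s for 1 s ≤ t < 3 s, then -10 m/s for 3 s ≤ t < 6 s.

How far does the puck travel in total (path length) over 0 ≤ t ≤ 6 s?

Distance (not displacement) is the total path length: add the absolute areas under v-t.
0–1 s: |-6| × 1 = 6 m
1–3 s: |5| × 2 = 10 m
3–6 s: |-10| × 3 = 30 m
Total distance = 46 m

46 m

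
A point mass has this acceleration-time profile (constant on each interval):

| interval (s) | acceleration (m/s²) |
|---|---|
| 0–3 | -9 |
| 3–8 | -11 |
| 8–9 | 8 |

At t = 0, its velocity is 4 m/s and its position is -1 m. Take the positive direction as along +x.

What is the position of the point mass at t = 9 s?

On each constant-a segment, Δv = aΔt and Δx = v₀Δt + ½aΔt²; chain segment to segment.
0–3 s: v starts 4 m/s; Δx = 4·3 + ½·-9·3² = -28.5 m; v ends -23 m/s.
3–8 s: v starts -23 m/s; Δx = -23·5 + ½·-11·5² = -252.5 m; v ends -78 m/s.
8–9 s: v starts -78 m/s; Δx = -78·1 + ½·8·1² = -74 m; v ends -70 m/s.
x(9) = -1 + Σ Δx = -356 m.

-356 m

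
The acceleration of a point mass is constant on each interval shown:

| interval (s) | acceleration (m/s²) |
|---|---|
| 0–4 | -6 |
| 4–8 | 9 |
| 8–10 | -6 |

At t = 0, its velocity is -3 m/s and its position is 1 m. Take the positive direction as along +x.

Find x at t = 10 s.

On each constant-a segment, Δv = aΔt and Δx = v₀Δt + ½aΔt²; chain segment to segment.
0–4 s: v starts -3 m/s; Δx = -3·4 + ½·-6·4² = -60 m; v ends -27 m/s.
4–8 s: v starts -27 m/s; Δx = -27·4 + ½·9·4² = -36 m; v ends 9 m/s.
8–10 s: v starts 9 m/s; Δx = 9·2 + ½·-6·2² = 6 m; v ends -3 m/s.
x(10) = 1 + Σ Δx = -89 m.

-89 m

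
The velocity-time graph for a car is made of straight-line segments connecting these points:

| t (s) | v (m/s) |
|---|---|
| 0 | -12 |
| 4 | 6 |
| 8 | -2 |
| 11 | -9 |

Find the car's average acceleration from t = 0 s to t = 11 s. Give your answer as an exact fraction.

Average acceleration = Δv/Δt = (-9 − -12)/(11 − 0) = 3/11 m/s².

3/11 m/s²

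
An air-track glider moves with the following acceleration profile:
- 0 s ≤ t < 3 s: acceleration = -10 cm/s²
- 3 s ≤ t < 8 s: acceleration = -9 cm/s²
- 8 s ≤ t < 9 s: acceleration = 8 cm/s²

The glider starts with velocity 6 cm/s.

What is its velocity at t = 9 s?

Δv equals the area under the a-t graph; then v = v₀ + Δv.
0–3 s: -10 × 3 = -30 cm/s
3–8 s: -9 × 5 = -45 cm/s
8–9 s: 8 × 1 = 8 cm/s
Δv = -67 cm/s, so v(9) = 6 + (-67) = -61 cm/s.

-61 cm/s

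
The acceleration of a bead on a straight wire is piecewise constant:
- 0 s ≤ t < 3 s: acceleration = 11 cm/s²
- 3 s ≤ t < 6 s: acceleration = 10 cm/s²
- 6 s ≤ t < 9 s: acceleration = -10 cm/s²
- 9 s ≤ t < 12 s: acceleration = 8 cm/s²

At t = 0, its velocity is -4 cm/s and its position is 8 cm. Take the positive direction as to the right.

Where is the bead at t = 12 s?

432.5 cm

On each constant-a segment, Δv = aΔt and Δx = v₀Δt + ½aΔt²; chain segment to segment.
0–3 s: v starts -4 cm/s; Δx = -4·3 + ½·11·3² = 37.5 cm; v ends 29 cm/s.
3–6 s: v starts 29 cm/s; Δx = 29·3 + ½·10·3² = 132 cm; v ends 59 cm/s.
6–9 s: v starts 59 cm/s; Δx = 59·3 + ½·-10·3² = 132 cm; v ends 29 cm/s.
9–12 s: v starts 29 cm/s; Δx = 29·3 + ½·8·3² = 123 cm; v ends 53 cm/s.
x(12) = 8 + Σ Δx = 432.5 cm.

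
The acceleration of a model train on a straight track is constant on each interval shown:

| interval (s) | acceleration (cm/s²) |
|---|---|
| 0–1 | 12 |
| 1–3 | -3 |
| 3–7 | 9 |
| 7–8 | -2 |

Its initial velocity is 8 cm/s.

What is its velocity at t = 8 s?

Δv equals the area under the a-t graph; then v = v₀ + Δv.
0–1 s: 12 × 1 = 12 cm/s
1–3 s: -3 × 2 = -6 cm/s
3–7 s: 9 × 4 = 36 cm/s
7–8 s: -2 × 1 = -2 cm/s
Δv = 40 cm/s, so v(8) = 8 + (40) = 48 cm/s.

48 cm/s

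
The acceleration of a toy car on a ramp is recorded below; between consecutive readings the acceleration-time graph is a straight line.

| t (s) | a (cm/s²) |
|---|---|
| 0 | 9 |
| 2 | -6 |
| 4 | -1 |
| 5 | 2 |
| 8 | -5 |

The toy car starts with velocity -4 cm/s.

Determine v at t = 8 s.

Δv equals the area under the a-t graph; then v = v₀ + Δv.
0–2 s: ½(9 + -6)(2) = 3 cm/s
2–4 s: ½(-6 + -1)(2) = -7 cm/s
4–5 s: ½(-1 + 2)(1) = 0.5 cm/s
5–8 s: ½(2 + -5)(3) = -4.5 cm/s
Δv = -8 cm/s, so v(8) = -4 + (-8) = -12 cm/s.

-12 cm/s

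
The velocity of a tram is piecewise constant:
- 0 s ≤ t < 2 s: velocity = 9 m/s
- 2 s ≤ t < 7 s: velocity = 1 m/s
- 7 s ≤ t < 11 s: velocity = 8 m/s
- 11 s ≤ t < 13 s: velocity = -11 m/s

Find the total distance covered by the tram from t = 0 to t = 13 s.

77 m

Total distance travelled is ∫|v| dt — sum the magnitudes of each area piece.
0–2 s: |9| × 2 = 18 m
2–7 s: |1| × 5 = 5 m
7–11 s: |8| × 4 = 32 m
11–13 s: |-11| × 2 = 22 m
Total distance = 77 m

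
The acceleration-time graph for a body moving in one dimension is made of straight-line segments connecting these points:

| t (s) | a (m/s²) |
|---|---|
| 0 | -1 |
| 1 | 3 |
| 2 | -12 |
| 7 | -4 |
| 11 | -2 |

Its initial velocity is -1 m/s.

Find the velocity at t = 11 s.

Δv equals the area under the a-t graph; then v = v₀ + Δv.
0–1 s: ½(-1 + 3)(1) = 1 m/s
1–2 s: ½(3 + -12)(1) = -4.5 m/s
2–7 s: ½(-12 + -4)(5) = -40 m/s
7–11 s: ½(-4 + -2)(4) = -12 m/s
Δv = -55.5 m/s, so v(11) = -1 + (-55.5) = -56.5 m/s.

-56.5 m/s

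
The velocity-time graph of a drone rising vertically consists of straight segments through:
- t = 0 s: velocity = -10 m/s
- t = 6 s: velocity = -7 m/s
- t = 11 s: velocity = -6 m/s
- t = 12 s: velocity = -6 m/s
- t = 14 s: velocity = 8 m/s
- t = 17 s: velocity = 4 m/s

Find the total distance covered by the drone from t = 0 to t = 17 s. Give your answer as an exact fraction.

1605/14 m

Distance (not displacement) is the total path length: add the absolute areas under v-t.
0–6 s: |½(-10 + -7)(6)| = 51 m
6–11 s: |½(-7 + -6)(5)| = 32.5 m
11–12 s: |-6| × 1 = 6 m
12–14 s: v = 0 at t = 90/7 s; triangle areas 18/7 + 32/7 = 50/7 m
14–17 s: |½(8 + 4)(3)| = 18 m
Total distance = 1605/14 m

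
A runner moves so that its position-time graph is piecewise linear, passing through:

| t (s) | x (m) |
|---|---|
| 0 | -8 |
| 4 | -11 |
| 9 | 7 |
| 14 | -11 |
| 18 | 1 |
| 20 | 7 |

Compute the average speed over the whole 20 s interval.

2.85 m/s

Average speed = (total path length)/(elapsed time); on a piecewise-linear x-t graph the path length is Σ|Δx|.
0–4 s: |Δx| = |-11 − -8| = 3 m
4–9 s: |Δx| = |7 − -11| = 18 m
9–14 s: |Δx| = |-11 − 7| = 18 m
14–18 s: |Δx| = |1 − -11| = 12 m
18–20 s: |Δx| = |7 − 1| = 6 m
Total path = 57 m; average speed = 57/20 = 2.85 m/s.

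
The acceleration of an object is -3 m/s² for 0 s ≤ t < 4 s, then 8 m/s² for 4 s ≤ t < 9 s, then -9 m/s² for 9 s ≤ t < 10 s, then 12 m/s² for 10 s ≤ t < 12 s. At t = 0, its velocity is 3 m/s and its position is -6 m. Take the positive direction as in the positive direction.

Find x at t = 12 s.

131.5 m

On each constant-a segment, Δv = aΔt and Δx = v₀Δt + ½aΔt²; chain segment to segment.
0–4 s: v starts 3 m/s; Δx = 3·4 + ½·-3·4² = -12 m; v ends -9 m/s.
4–9 s: v starts -9 m/s; Δx = -9·5 + ½·8·5² = 55 m; v ends 31 m/s.
9–10 s: v starts 31 m/s; Δx = 31·1 + ½·-9·1² = 26.5 m; v ends 22 m/s.
10–12 s: v starts 22 m/s; Δx = 22·2 + ½·12·2² = 68 m; v ends 46 m/s.
x(12) = -6 + Σ Δx = 131.5 m.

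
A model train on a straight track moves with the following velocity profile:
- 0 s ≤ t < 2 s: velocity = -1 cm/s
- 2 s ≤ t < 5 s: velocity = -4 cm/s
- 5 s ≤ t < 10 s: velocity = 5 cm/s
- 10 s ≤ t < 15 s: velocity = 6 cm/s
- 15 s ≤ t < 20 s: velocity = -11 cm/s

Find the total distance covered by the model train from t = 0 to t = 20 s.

Total distance travelled is ∫|v| dt — sum the magnitudes of each area piece.
0–2 s: |-1| × 2 = 2 cm
2–5 s: |-4| × 3 = 12 cm
5–10 s: |5| × 5 = 25 cm
10–15 s: |6| × 5 = 30 cm
15–20 s: |-11| × 5 = 55 cm
Total distance = 124 cm

124 cm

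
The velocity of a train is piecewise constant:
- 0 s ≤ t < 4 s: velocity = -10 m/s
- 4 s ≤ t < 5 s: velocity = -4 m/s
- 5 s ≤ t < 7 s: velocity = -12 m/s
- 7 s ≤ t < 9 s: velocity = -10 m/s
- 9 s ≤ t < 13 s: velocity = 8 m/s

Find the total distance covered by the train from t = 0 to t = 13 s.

120 m

Total distance travelled is ∫|v| dt — sum the magnitudes of each area piece.
0–4 s: |-10| × 4 = 40 m
4–5 s: |-4| × 1 = 4 m
5–7 s: |-12| × 2 = 24 m
7–9 s: |-10| × 2 = 20 m
9–13 s: |8| × 4 = 32 m
Total distance = 120 m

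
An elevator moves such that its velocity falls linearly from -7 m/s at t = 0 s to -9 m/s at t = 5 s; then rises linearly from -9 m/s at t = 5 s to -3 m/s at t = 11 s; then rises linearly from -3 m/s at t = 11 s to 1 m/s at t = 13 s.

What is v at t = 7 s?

On 5–11 s the graph is linear from -9 to -3 m/s: v(7) = -9 + (-3 − -9)·(7 − 5)/(11 − 5) = -7 m/s.

-7 m/s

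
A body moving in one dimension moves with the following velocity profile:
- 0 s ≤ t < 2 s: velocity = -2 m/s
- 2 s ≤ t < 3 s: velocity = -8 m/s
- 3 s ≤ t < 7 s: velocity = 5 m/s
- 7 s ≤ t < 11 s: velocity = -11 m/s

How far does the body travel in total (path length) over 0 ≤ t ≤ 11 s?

Distance (not displacement) is the total path length: add the absolute areas under v-t.
0–2 s: |-2| × 2 = 4 m
2–3 s: |-8| × 1 = 8 m
3–7 s: |5| × 4 = 20 m
7–11 s: |-11| × 4 = 44 m
Total distance = 76 m

76 m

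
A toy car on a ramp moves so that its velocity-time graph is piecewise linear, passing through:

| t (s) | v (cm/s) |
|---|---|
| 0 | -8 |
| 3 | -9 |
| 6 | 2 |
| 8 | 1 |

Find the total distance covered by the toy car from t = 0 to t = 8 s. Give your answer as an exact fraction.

Total distance travelled is ∫|v| dt — sum the magnitudes of each area piece.
0–3 s: |½(-8 + -9)(3)| = 25.5 cm
3–6 s: v = 0 at t = 60/11 s; triangle areas 243/22 + 6/11 = 255/22 cm
6–8 s: |½(2 + 1)(2)| = 3 cm
Total distance = 441/11 cm

441/11 cm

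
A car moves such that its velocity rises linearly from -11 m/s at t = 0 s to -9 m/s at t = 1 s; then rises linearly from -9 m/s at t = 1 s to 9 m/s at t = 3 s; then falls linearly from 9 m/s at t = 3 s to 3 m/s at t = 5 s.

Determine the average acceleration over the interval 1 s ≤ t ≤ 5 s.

3 m/s²

Average acceleration = Δv/Δt = (3 − -9)/(5 − 1) = 3 m/s².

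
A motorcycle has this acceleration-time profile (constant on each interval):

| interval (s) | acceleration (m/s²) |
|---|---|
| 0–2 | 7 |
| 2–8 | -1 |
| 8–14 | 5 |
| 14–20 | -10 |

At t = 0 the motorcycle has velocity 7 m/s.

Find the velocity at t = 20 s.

-15 m/s

Δv equals the area under the a-t graph; then v = v₀ + Δv.
0–2 s: 7 × 2 = 14 m/s
2–8 s: -1 × 6 = -6 m/s
8–14 s: 5 × 6 = 30 m/s
14–20 s: -10 × 6 = -60 m/s
Δv = -22 m/s, so v(20) = 7 + (-22) = -15 m/s.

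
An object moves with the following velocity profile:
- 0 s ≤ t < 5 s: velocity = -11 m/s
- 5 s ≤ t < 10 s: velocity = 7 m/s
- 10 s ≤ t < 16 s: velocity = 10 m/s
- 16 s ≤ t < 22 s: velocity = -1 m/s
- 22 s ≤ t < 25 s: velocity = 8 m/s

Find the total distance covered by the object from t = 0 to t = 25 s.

180 m

Distance (not displacement) is the total path length: add the absolute areas under v-t.
0–5 s: |-11| × 5 = 55 m
5–10 s: |7| × 5 = 35 m
10–16 s: |10| × 6 = 60 m
16–22 s: |-1| × 6 = 6 m
22–25 s: |8| × 3 = 24 m
Total distance = 180 m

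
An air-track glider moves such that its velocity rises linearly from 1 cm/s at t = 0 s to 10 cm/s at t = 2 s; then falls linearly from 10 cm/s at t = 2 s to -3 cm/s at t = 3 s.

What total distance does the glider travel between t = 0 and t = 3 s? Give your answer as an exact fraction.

Distance (not displacement) is the total path length: add the absolute areas under v-t.
0–2 s: |½(1 + 10)(2)| = 11 cm
2–3 s: v = 0 at t = 36/13 s; triangle areas 50/13 + 9/26 = 109/26 cm
Total distance = 395/26 cm

395/26 cm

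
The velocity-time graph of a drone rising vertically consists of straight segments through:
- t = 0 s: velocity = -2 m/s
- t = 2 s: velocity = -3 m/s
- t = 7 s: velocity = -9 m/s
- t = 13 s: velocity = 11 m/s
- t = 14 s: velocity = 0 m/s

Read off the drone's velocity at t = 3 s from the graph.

On 2–7 s the graph is linear from -3 to -9 m/s: v(3) = -3 + (-9 − -3)·(3 − 2)/(7 − 2) = -4.2 m/s.

-4.2 m/s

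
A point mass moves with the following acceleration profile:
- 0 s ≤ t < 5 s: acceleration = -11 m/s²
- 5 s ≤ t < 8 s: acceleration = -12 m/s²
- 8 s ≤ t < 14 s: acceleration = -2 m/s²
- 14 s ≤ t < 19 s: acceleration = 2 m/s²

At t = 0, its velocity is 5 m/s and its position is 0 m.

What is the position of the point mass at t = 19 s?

-1333.5 m

On each constant-a segment, Δv = aΔt and Δx = v₀Δt + ½aΔt²; chain segment to segment.
0–5 s: v starts 5 m/s; Δx = 5·5 + ½·-11·5² = -112.5 m; v ends -50 m/s.
5–8 s: v starts -50 m/s; Δx = -50·3 + ½·-12·3² = -204 m; v ends -86 m/s.
8–14 s: v starts -86 m/s; Δx = -86·6 + ½·-2·6² = -552 m; v ends -98 m/s.
14–19 s: v starts -98 m/s; Δx = -98·5 + ½·2·5² = -465 m; v ends -88 m/s.
x(19) = 0 + Σ Δx = -1333.5 m.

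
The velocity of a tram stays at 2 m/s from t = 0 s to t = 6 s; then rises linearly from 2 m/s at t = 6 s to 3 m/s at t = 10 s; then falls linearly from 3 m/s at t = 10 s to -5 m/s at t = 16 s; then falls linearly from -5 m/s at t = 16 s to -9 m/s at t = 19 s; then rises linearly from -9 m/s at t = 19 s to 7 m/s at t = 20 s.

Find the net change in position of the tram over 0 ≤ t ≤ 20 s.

-6 m

Net displacement equals the area under the velocity-time graph (areas below the axis count negative).
0–6 s: 2 × 6 = 12 m
6–10 s: ½(2 + 3)(4) = 10 m
10–16 s: ½(3 + -5)(6) = -6 m
16–19 s: ½(-5 + -9)(3) = -21 m
19–20 s: ½(-9 + 7)(1) = -1 m
Net displacement = -6 m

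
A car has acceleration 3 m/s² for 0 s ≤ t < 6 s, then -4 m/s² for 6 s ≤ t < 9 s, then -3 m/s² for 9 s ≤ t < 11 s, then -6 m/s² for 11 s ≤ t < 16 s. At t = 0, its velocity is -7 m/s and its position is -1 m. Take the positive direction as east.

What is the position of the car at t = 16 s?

-92 m

On each constant-a segment, Δv = aΔt and Δx = v₀Δt + ½aΔt²; chain segment to segment.
0–6 s: v starts -7 m/s; Δx = -7·6 + ½·3·6² = 12 m; v ends 11 m/s.
6–9 s: v starts 11 m/s; Δx = 11·3 + ½·-4·3² = 15 m; v ends -1 m/s.
9–11 s: v starts -1 m/s; Δx = -1·2 + ½·-3·2² = -8 m; v ends -7 m/s.
11–16 s: v starts -7 m/s; Δx = -7·5 + ½·-6·5² = -110 m; v ends -37 m/s.
x(16) = -1 + Σ Δx = -92 m.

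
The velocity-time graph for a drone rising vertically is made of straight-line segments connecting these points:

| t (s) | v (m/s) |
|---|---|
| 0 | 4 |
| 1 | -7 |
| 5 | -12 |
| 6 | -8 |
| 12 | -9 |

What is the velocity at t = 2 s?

On 1–5 s the graph is linear from -7 to -12 m/s: v(2) = -7 + (-12 − -7)·(2 − 1)/(5 − 1) = -8.25 m/s.

-8.25 m/s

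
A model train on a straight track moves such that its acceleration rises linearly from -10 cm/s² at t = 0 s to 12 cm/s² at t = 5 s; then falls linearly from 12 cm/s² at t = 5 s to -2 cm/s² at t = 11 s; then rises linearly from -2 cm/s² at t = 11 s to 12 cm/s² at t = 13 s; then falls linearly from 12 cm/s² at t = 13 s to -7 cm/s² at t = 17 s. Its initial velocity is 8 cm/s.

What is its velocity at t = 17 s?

Δv equals the area under the a-t graph; then v = v₀ + Δv.
0–5 s: ½(-10 + 12)(5) = 5 cm/s
5–11 s: ½(12 + -2)(6) = 30 cm/s
11–13 s: ½(-2 + 12)(2) = 10 cm/s
13–17 s: ½(12 + -7)(4) = 10 cm/s
Δv = 55 cm/s, so v(17) = 8 + (55) = 63 cm/s.

63 cm/s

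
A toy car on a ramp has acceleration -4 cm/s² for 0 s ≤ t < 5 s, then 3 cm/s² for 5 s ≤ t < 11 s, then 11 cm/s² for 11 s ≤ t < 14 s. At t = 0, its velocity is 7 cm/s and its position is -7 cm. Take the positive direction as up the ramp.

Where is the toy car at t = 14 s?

18.5 cm

On each constant-a segment, Δv = aΔt and Δx = v₀Δt + ½aΔt²; chain segment to segment.
0–5 s: v starts 7 cm/s; Δx = 7·5 + ½·-4·5² = -15 cm; v ends -13 cm/s.
5–11 s: v starts -13 cm/s; Δx = -13·6 + ½·3·6² = -24 cm; v ends 5 cm/s.
11–14 s: v starts 5 cm/s; Δx = 5·3 + ½·11·3² = 64.5 cm; v ends 38 cm/s.
x(14) = -7 + Σ Δx = 18.5 cm.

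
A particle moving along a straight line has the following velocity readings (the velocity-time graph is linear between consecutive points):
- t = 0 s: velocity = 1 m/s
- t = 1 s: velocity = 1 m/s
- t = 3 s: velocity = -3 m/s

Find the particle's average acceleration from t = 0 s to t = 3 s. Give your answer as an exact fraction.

Average acceleration = Δv/Δt = (-3 − 1)/(3 − 0) = -4/3 m/s².

-4/3 m/s²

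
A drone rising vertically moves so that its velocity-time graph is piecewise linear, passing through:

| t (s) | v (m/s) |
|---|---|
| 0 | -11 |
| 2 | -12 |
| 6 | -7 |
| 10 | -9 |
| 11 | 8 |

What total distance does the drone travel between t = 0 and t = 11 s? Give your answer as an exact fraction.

Distance (not displacement) is the total path length: add the absolute areas under v-t.
0–2 s: |½(-11 + -12)(2)| = 23 m
2–6 s: |½(-12 + -7)(4)| = 38 m
6–10 s: |½(-7 + -9)(4)| = 32 m
10–11 s: v = 0 at t = 179/17 s; triangle areas 81/34 + 32/17 = 145/34 m
Total distance = 3307/34 m

3307/34 m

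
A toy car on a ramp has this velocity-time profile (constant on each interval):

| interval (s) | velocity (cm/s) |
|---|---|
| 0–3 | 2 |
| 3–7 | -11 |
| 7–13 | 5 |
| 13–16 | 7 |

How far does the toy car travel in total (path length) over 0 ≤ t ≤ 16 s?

Distance (not displacement) is the total path length: add the absolute areas under v-t.
0–3 s: |2| × 3 = 6 cm
3–7 s: |-11| × 4 = 44 cm
7–13 s: |5| × 6 = 30 cm
13–16 s: |7| × 3 = 21 cm
Total distance = 101 cm

101 cm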